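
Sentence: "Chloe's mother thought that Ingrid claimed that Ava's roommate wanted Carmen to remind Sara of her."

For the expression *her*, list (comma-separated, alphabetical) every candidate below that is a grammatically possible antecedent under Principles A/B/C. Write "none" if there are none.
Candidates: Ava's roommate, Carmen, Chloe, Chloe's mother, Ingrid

Ava's roommate, Chloe, Chloe's mother, Ingrid

*her* is a pronoun; Principle B requires it to be free in its binding domain — the clause headed by 'remind'.
— Ava's roommate: subject of the clause headed by 'wanted'; c-commands the pronoun but lies outside its binding domain — allowed.
— Carmen: subject of the clause headed by 'remind'; c-commands the pronoun within its binding domain — blocked (Principle B).
— Chloe: possessor inside the subject DP of the matrix clause; does not c-command the pronoun — Principle B does not apply; allowed.
— Chloe's mother: subject of the matrix clause; c-commands the pronoun but lies outside its binding domain — allowed.
— Ingrid: subject of the clause headed by 'claimed'; c-commands the pronoun but lies outside its binding domain — allowed.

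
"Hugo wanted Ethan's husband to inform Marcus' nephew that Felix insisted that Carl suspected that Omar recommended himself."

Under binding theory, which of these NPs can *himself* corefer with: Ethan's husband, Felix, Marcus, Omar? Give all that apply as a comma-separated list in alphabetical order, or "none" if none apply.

*himself* is a reflexive; Principle A requires it to be bound within its binding domain — the clause headed by 'recommended'.
— Ethan's husband: subject of the clause headed by 'inform'; c-commands the reflexive but lies outside its binding domain — cannot bind it (Principle A).
— Felix: subject of the clause headed by 'insisted'; c-commands the reflexive but lies outside its binding domain — cannot bind it (Principle A).
— Marcus: possessor inside the object DP of the clause headed by 'inform'; does not c-command the reflexive — cannot bind it (Principle A).
— Omar: subject of the clause headed by 'recommended'; c-commands the reflexive within its binding domain — allowed (Principle A).

Omar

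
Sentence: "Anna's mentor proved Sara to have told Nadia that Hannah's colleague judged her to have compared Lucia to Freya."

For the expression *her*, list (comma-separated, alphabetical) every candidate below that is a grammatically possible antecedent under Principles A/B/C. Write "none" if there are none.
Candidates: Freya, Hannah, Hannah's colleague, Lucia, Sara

*her* is a pronoun; Principle B requires it to be free in its binding domain — the clause headed by 'judged'.
— Freya: second object of the clause headed by 'compared'; is c-commanded by the pronoun; coreference would bind this R-expression — blocked (Principle C).
— Hannah: possessor inside the subject DP of the clause headed by 'judged'; does not c-command the pronoun — Principle B does not apply; allowed.
— Hannah's colleague: subject of the clause headed by 'judged'; c-commands the pronoun within its binding domain — blocked (Principle B).
— Lucia: object of the clause headed by 'compared'; is c-commanded by the pronoun; coreference would bind this R-expression — blocked (Principle C).
— Sara: subject of the clause headed by 'told'; c-commands the pronoun but lies outside its binding domain — allowed.

Hannah, Sara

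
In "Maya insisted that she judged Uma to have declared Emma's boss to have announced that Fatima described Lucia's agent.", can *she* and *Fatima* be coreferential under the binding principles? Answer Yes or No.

*Fatima* is an R-expression; Principle C requires it to be free (not bound by any c-commanding expression).
— she: subject of the clause headed by 'judged'; the pronoun c-commands the R-expression — coreference blocked (Principle C).

No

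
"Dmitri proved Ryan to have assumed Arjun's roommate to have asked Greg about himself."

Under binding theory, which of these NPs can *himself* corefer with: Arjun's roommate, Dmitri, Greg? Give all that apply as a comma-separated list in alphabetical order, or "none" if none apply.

*himself* is a reflexive; Principle A requires it to be bound within its binding domain — the clause headed by 'asked'.
— Arjun's roommate: subject of the clause headed by 'asked'; c-commands the reflexive within its binding domain — allowed (Principle A).
— Dmitri: subject of the matrix clause; c-commands the reflexive but lies outside its binding domain — cannot bind it (Principle A).
— Greg: object of the clause headed by 'asked'; c-commands the reflexive within its binding domain — allowed (Principle A).

Arjun's roommate, Greg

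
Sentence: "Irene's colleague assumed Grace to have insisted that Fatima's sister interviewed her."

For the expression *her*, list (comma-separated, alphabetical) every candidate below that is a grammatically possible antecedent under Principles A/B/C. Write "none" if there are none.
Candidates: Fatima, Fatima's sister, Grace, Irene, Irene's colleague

*her* is a pronoun; Principle B requires it to be free in its binding domain — the clause headed by 'interviewed'.
— Fatima: possessor inside the subject DP of the clause headed by 'interviewed'; does not c-command the pronoun — Principle B does not apply; allowed.
— Fatima's sister: subject of the clause headed by 'interviewed'; c-commands the pronoun within its binding domain — blocked (Principle B).
— Grace: subject of the clause headed by 'insisted'; c-commands the pronoun but lies outside its binding domain — allowed.
— Irene: possessor inside the subject DP of the matrix clause; does not c-command the pronoun — Principle B does not apply; allowed.
— Irene's colleague: subject of the matrix clause; c-commands the pronoun but lies outside its binding domain — allowed.

Fatima, Grace, Irene, Irene's colleague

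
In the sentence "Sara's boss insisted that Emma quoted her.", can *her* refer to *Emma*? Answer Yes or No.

*her* is a pronoun; Principle B requires it to be free in its binding domain — the clause headed by 'quoted'.
— Emma: subject of the clause headed by 'quoted'; c-commands the pronoun within its binding domain — blocked (Principle B).

No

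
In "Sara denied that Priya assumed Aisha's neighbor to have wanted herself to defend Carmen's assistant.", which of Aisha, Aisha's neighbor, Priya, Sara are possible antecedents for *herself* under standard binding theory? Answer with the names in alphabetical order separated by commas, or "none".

*herself* is a reflexive; Principle A requires it to be bound within its binding domain — the clause headed by 'wanted'.
— Aisha: possessor inside the subject DP of the clause headed by 'wanted'; does not c-command the reflexive — cannot bind it (Principle A).
— Aisha's neighbor: subject of the clause headed by 'wanted'; c-commands the reflexive within its binding domain — allowed (Principle A).
— Priya: subject of the clause headed by 'assumed'; c-commands the reflexive but lies outside its binding domain — cannot bind it (Principle A).
— Sara: subject of the matrix clause; c-commands the reflexive but lies outside its binding domain — cannot bind it (Principle A).

Aisha's neighbor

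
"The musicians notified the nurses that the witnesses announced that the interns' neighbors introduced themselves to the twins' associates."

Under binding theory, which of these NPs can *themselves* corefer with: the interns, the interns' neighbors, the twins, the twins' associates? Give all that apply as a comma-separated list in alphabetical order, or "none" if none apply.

the interns' neighbors

*themselves* is a reflexive; Principle A requires it to be bound within its binding domain — the clause headed by 'introduced'.
— the interns: possessor inside the subject DP of the clause headed by 'introduced'; does not c-command the reflexive — cannot bind it (Principle A).
— the interns' neighbors: subject of the clause headed by 'introduced'; c-commands the reflexive within its binding domain — allowed (Principle A).
— the twins: possessor inside the second object DP of the clause headed by 'introduced'; does not c-command the reflexive — cannot bind it (Principle A).
— the twins' associates: second object of the clause headed by 'introduced'; does not c-command the reflexive — cannot bind it (Principle A).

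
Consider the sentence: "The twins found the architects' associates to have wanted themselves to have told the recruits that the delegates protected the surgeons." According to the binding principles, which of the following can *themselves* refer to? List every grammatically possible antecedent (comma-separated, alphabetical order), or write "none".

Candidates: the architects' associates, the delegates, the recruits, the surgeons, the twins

*themselves* is a reflexive; Principle A requires it to be bound within its binding domain — the clause headed by 'wanted'.
— the architects' associates: subject of the clause headed by 'wanted'; c-commands the reflexive within its binding domain — allowed (Principle A).
— the delegates: subject of the clause headed by 'protected'; does not c-command the reflexive — cannot bind it (Principle A).
— the recruits: object of the clause headed by 'told'; does not c-command the reflexive — cannot bind it (Principle A).
— the surgeons: object of the clause headed by 'protected'; does not c-command the reflexive — cannot bind it (Principle A).
— the twins: subject of the matrix clause; c-commands the reflexive but lies outside its binding domain — cannot bind it (Principle A).

the architects' associates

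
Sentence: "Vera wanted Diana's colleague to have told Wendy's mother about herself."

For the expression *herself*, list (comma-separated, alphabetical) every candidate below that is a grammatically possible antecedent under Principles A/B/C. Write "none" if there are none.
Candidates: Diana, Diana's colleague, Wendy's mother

*herself* is a reflexive; Principle A requires it to be bound within its binding domain — the clause headed by 'told'.
— Diana: possessor inside the subject DP of the clause headed by 'told'; does not c-command the reflexive — cannot bind it (Principle A).
— Diana's colleague: subject of the clause headed by 'told'; c-commands the reflexive within its binding domain — allowed (Principle A).
— Wendy's mother: object of the clause headed by 'told'; c-commands the reflexive within its binding domain — allowed (Principle A).

Diana's colleague, Wendy's mother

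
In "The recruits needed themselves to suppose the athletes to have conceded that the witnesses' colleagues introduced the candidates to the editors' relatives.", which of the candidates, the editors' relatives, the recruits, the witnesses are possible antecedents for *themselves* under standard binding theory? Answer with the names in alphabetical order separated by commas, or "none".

the recruits

*themselves* is a reflexive; Principle A requires it to be bound within its binding domain — the matrix clause.
— the candidates: object of the clause headed by 'introduced'; does not c-command the reflexive — cannot bind it (Principle A).
— the editors' relatives: second object of the clause headed by 'introduced'; does not c-command the reflexive — cannot bind it (Principle A).
— the recruits: subject of the matrix clause; c-commands the reflexive within its binding domain — allowed (Principle A).
— the witnesses: possessor inside the subject DP of the clause headed by 'introduced'; does not c-command the reflexive — cannot bind it (Principle A).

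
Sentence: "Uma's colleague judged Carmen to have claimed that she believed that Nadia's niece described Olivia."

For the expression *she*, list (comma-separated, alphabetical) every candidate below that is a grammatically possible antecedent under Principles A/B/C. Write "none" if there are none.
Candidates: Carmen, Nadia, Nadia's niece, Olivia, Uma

Carmen, Uma

*she* is a pronoun; Principle B requires it to be free in its binding domain — the clause headed by 'believed'.
— Carmen: subject of the clause headed by 'claimed'; c-commands the pronoun but lies outside its binding domain — allowed.
— Nadia: possessor inside the subject DP of the clause headed by 'described'; is c-commanded by the pronoun; coreference would bind this R-expression — blocked (Principle C).
— Nadia's niece: subject of the clause headed by 'described'; is c-commanded by the pronoun; coreference would bind this R-expression — blocked (Principle C).
— Olivia: object of the clause headed by 'described'; is c-commanded by the pronoun; coreference would bind this R-expression — blocked (Principle C).
— Uma: possessor inside the subject DP of the matrix clause; does not c-command the pronoun — Principle B does not apply; allowed.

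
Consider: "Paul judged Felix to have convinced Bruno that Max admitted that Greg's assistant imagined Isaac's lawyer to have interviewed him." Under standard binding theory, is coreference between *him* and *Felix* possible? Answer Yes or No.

Yes

*Felix* is an R-expression; Principle C requires it to be free (not bound by any c-commanding expression).
— him: object of the clause headed by 'interviewed'; the pronoun does not c-command the R-expression — coreference allowed.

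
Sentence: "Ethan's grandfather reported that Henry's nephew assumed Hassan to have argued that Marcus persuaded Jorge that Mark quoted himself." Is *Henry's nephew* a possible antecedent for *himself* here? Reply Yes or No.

No

*himself* is a reflexive; Principle A requires it to be bound within its binding domain — the clause headed by 'quoted'.
— Henry's nephew: subject of the clause headed by 'assumed'; c-commands the reflexive but lies outside its binding domain — cannot bind it (Principle A).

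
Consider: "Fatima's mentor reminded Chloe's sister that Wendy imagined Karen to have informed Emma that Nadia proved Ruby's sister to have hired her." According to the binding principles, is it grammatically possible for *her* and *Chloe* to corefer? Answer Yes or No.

*her* is a pronoun; Principle B requires it to be free in its binding domain — the clause headed by 'hired'.
— Chloe: possessor inside the object DP of the matrix clause; does not c-command the pronoun — Principle B does not apply; allowed.

Yes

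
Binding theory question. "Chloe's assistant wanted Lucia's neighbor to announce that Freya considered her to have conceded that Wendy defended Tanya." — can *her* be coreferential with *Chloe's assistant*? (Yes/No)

Yes

*her* is a pronoun; Principle B requires it to be free in its binding domain — the clause headed by 'considered'.
— Chloe's assistant: subject of the matrix clause; c-commands the pronoun but lies outside its binding domain — allowed.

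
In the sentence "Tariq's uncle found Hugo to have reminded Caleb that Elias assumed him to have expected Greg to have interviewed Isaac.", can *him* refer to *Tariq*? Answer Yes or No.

*him* is a pronoun; Principle B requires it to be free in its binding domain — the clause headed by 'assumed'.
— Tariq: possessor inside the subject DP of the matrix clause; does not c-command the pronoun — Principle B does not apply; allowed.

Yes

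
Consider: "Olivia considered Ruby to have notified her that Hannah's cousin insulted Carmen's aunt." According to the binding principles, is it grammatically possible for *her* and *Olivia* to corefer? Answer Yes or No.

Yes

*her* is a pronoun; Principle B requires it to be free in its binding domain — the clause headed by 'notified'.
— Olivia: subject of the matrix clause; c-commands the pronoun but lies outside its binding domain — allowed.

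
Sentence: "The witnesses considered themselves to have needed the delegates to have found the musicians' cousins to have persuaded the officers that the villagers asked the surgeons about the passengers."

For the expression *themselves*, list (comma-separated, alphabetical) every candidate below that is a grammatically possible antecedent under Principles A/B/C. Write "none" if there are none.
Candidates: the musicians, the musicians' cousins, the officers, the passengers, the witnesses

*themselves* is a reflexive; Principle A requires it to be bound within its binding domain — the matrix clause.
— the musicians: possessor inside the subject DP of the clause headed by 'persuaded'; does not c-command the reflexive — cannot bind it (Principle A).
— the musicians' cousins: subject of the clause headed by 'persuaded'; does not c-command the reflexive — cannot bind it (Principle A).
— the officers: object of the clause headed by 'persuaded'; does not c-command the reflexive — cannot bind it (Principle A).
— the passengers: second object of the clause headed by 'asked'; does not c-command the reflexive — cannot bind it (Principle A).
— the witnesses: subject of the matrix clause; c-commands the reflexive within its binding domain — allowed (Principle A).

the witnesses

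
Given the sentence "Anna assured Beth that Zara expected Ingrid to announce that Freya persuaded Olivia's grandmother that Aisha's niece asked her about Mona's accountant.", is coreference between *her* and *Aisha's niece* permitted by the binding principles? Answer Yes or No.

No

*her* is a pronoun; Principle B requires it to be free in its binding domain — the clause headed by 'asked'.
— Aisha's niece: subject of the clause headed by 'asked'; c-commands the pronoun within its binding domain — blocked (Principle B).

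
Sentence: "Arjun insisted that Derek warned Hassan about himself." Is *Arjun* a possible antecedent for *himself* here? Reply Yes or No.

No

*himself* is a reflexive; Principle A requires it to be bound within its binding domain — the clause headed by 'warned'.
— Arjun: subject of the matrix clause; c-commands the reflexive but lies outside its binding domain — cannot bind it (Principle A).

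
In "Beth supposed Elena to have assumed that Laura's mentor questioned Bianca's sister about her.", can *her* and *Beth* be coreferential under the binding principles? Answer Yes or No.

Yes

*Beth* is an R-expression; Principle C requires it to be free (not bound by any c-commanding expression).
— her: second object of the clause headed by 'questioned'; the pronoun does not c-command the R-expression — coreference allowed.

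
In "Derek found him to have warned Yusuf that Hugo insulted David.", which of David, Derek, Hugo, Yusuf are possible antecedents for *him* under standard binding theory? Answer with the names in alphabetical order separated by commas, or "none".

*him* is a pronoun; Principle B requires it to be free in its binding domain — the matrix clause.
— David: object of the clause headed by 'insulted'; is c-commanded by the pronoun; coreference would bind this R-expression — blocked (Principle C).
— Derek: subject of the matrix clause; c-commands the pronoun within its binding domain — blocked (Principle B).
— Hugo: subject of the clause headed by 'insulted'; is c-commanded by the pronoun; coreference would bind this R-expression — blocked (Principle C).
— Yusuf: object of the clause headed by 'warned'; is c-commanded by the pronoun; coreference would bind this R-expression — blocked (Principle C).

none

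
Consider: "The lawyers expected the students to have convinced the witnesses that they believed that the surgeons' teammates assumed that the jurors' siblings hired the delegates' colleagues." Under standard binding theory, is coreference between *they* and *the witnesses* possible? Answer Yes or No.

*the witnesses* is an R-expression; Principle C requires it to be free (not bound by any c-commanding expression).
— they: subject of the clause headed by 'believed'; the pronoun does not c-command the R-expression — coreference allowed.

Yes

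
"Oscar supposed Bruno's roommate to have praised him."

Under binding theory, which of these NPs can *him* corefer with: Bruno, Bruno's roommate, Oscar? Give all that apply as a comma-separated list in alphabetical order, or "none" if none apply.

Bruno, Oscar

*him* is a pronoun; Principle B requires it to be free in its binding domain — the clause headed by 'praised'.
— Bruno: possessor inside the subject DP of the clause headed by 'praised'; does not c-command the pronoun — Principle B does not apply; allowed.
— Bruno's roommate: subject of the clause headed by 'praised'; c-commands the pronoun within its binding domain — blocked (Principle B).
— Oscar: subject of the matrix clause; c-commands the pronoun but lies outside its binding domain — allowed.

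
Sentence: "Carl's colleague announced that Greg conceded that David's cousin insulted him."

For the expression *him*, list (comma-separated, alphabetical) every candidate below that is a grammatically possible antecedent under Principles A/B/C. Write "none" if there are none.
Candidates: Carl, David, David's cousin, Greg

Carl, David, Greg

*him* is a pronoun; Principle B requires it to be free in its binding domain — the clause headed by 'insulted'.
— Carl: possessor inside the subject DP of the matrix clause; does not c-command the pronoun — Principle B does not apply; allowed.
— David: possessor inside the subject DP of the clause headed by 'insulted'; does not c-command the pronoun — Principle B does not apply; allowed.
— David's cousin: subject of the clause headed by 'insulted'; c-commands the pronoun within its binding domain — blocked (Principle B).
— Greg: subject of the clause headed by 'conceded'; c-commands the pronoun but lies outside its binding domain — allowed.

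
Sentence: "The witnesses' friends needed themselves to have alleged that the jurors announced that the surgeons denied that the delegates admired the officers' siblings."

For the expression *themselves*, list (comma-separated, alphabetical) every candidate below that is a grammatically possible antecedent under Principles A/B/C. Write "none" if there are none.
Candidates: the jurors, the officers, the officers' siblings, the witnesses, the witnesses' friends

the witnesses' friends

*themselves* is a reflexive; Principle A requires it to be bound within its binding domain — the matrix clause.
— the jurors: subject of the clause headed by 'announced'; does not c-command the reflexive — cannot bind it (Principle A).
— the officers: possessor inside the object DP of the clause headed by 'admired'; does not c-command the reflexive — cannot bind it (Principle A).
— the officers' siblings: object of the clause headed by 'admired'; does not c-command the reflexive — cannot bind it (Principle A).
— the witnesses: possessor inside the subject DP of the matrix clause; does not c-command the reflexive — cannot bind it (Principle A).
— the witnesses' friends: subject of the matrix clause; c-commands the reflexive within its binding domain — allowed (Principle A).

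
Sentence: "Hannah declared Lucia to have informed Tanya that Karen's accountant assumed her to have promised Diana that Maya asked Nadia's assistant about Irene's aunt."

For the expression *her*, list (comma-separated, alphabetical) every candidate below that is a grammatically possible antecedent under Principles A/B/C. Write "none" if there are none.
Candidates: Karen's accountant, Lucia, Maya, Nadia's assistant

*her* is a pronoun; Principle B requires it to be free in its binding domain — the clause headed by 'assumed'.
— Karen's accountant: subject of the clause headed by 'assumed'; c-commands the pronoun within its binding domain — blocked (Principle B).
— Lucia: subject of the clause headed by 'informed'; c-commands the pronoun but lies outside its binding domain — allowed.
— Maya: subject of the clause headed by 'asked'; is c-commanded by the pronoun; coreference would bind this R-expression — blocked (Principle C).
— Nadia's assistant: object of the clause headed by 'asked'; is c-commanded by the pronoun; coreference would bind this R-expression — blocked (Principle C).

Lucia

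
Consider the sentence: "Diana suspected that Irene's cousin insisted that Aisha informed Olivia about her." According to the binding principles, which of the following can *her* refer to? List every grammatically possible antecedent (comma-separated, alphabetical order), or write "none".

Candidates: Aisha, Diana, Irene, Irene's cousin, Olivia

*her* is a pronoun; Principle B requires it to be free in its binding domain — the clause headed by 'informed'.
— Aisha: subject of the clause headed by 'informed'; c-commands the pronoun within its binding domain — blocked (Principle B).
— Diana: subject of the matrix clause; c-commands the pronoun but lies outside its binding domain — allowed.
— Irene: possessor inside the subject DP of the clause headed by 'insisted'; does not c-command the pronoun — Principle B does not apply; allowed.
— Irene's cousin: subject of the clause headed by 'insisted'; c-commands the pronoun but lies outside its binding domain — allowed.
— Olivia: object of the clause headed by 'informed'; c-commands the pronoun within its binding domain — blocked (Principle B).

Diana, Irene, Irene's cousin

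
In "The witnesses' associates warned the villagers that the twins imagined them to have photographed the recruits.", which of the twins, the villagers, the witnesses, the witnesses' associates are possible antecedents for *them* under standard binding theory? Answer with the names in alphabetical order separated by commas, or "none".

the villagers, the witnesses, the witnesses' associates

*them* is a pronoun; Principle B requires it to be free in its binding domain — the clause headed by 'imagined'.
— the twins: subject of the clause headed by 'imagined'; c-commands the pronoun within its binding domain — blocked (Principle B).
— the villagers: object of the matrix clause; c-commands the pronoun but lies outside its binding domain — allowed.
— the witnesses: possessor inside the subject DP of the matrix clause; does not c-command the pronoun — Principle B does not apply; allowed.
— the witnesses' associates: subject of the matrix clause; c-commands the pronoun but lies outside its binding domain — allowed.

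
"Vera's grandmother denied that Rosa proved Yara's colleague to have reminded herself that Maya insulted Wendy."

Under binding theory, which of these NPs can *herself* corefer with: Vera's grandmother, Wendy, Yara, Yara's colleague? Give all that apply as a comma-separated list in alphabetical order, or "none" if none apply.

*herself* is a reflexive; Principle A requires it to be bound within its binding domain — the clause headed by 'reminded'.
— Vera's grandmother: subject of the matrix clause; c-commands the reflexive but lies outside its binding domain — cannot bind it (Principle A).
— Wendy: object of the clause headed by 'insulted'; does not c-command the reflexive — cannot bind it (Principle A).
— Yara: possessor inside the subject DP of the clause headed by 'reminded'; does not c-command the reflexive — cannot bind it (Principle A).
— Yara's colleague: subject of the clause headed by 'reminded'; c-commands the reflexive within its binding domain — allowed (Principle A).

Yara's colleague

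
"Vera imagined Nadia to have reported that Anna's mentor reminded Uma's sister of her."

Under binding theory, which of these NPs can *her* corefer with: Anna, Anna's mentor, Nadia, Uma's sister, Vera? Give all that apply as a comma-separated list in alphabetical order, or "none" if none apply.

Anna, Nadia, Vera

*her* is a pronoun; Principle B requires it to be free in its binding domain — the clause headed by 'reminded'.
— Anna: possessor inside the subject DP of the clause headed by 'reminded'; does not c-command the pronoun — Principle B does not apply; allowed.
— Anna's mentor: subject of the clause headed by 'reminded'; c-commands the pronoun within its binding domain — blocked (Principle B).
— Nadia: subject of the clause headed by 'reported'; c-commands the pronoun but lies outside its binding domain — allowed.
— Uma's sister: object of the clause headed by 'reminded'; c-commands the pronoun within its binding domain — blocked (Principle B).
— Vera: subject of the matrix clause; c-commands the pronoun but lies outside its binding domain — allowed.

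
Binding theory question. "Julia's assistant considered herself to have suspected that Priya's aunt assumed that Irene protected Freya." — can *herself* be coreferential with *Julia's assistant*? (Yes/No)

*herself* is a reflexive; Principle A requires it to be bound within its binding domain — the matrix clause.
— Julia's assistant: subject of the matrix clause; c-commands the reflexive within its binding domain — allowed (Principle A).

Yes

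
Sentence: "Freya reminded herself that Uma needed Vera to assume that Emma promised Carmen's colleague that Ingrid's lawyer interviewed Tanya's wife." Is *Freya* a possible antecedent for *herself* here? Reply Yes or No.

Yes

*herself* is a reflexive; Principle A requires it to be bound within its binding domain — the matrix clause.
— Freya: subject of the matrix clause; c-commands the reflexive within its binding domain — allowed (Principle A).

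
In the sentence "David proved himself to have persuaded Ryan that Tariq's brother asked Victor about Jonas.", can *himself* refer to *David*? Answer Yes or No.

Yes

*himself* is a reflexive; Principle A requires it to be bound within its binding domain — the matrix clause.
— David: subject of the matrix clause; c-commands the reflexive within its binding domain — allowed (Principle A).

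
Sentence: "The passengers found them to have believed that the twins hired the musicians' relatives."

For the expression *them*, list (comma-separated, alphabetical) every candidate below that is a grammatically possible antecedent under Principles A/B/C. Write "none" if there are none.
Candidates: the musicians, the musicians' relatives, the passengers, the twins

*them* is a pronoun; Principle B requires it to be free in its binding domain — the matrix clause.
— the musicians: possessor inside the object DP of the clause headed by 'hired'; is c-commanded by the pronoun; coreference would bind this R-expression — blocked (Principle C).
— the musicians' relatives: object of the clause headed by 'hired'; is c-commanded by the pronoun; coreference would bind this R-expression — blocked (Principle C).
— the passengers: subject of the matrix clause; c-commands the pronoun within its binding domain — blocked (Principle B).
— the twins: subject of the clause headed by 'hired'; is c-commanded by the pronoun; coreference would bind this R-expression — blocked (Principle C).

none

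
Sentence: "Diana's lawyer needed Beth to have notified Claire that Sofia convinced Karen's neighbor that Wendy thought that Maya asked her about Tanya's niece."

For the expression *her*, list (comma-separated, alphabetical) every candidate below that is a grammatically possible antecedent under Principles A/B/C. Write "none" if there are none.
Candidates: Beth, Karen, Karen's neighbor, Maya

*her* is a pronoun; Principle B requires it to be free in its binding domain — the clause headed by 'asked'.
— Beth: subject of the clause headed by 'notified'; c-commands the pronoun but lies outside its binding domain — allowed.
— Karen: possessor inside the object DP of the clause headed by 'convinced'; does not c-command the pronoun — Principle B does not apply; allowed.
— Karen's neighbor: object of the clause headed by 'convinced'; c-commands the pronoun but lies outside its binding domain — allowed.
— Maya: subject of the clause headed by 'asked'; c-commands the pronoun within its binding domain — blocked (Principle B).

Beth, Karen, Karen's neighbor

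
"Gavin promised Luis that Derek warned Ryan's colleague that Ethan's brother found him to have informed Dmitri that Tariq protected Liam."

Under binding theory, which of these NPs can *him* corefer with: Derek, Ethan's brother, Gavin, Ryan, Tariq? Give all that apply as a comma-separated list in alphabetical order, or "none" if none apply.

Derek, Gavin, Ryan

*him* is a pronoun; Principle B requires it to be free in its binding domain — the clause headed by 'found'.
— Derek: subject of the clause headed by 'warned'; c-commands the pronoun but lies outside its binding domain — allowed.
— Ethan's brother: subject of the clause headed by 'found'; c-commands the pronoun within its binding domain — blocked (Principle B).
— Gavin: subject of the matrix clause; c-commands the pronoun but lies outside its binding domain — allowed.
— Ryan: possessor inside the object DP of the clause headed by 'warned'; does not c-command the pronoun — Principle B does not apply; allowed.
— Tariq: subject of the clause headed by 'protected'; is c-commanded by the pronoun; coreference would bind this R-expression — blocked (Principle C).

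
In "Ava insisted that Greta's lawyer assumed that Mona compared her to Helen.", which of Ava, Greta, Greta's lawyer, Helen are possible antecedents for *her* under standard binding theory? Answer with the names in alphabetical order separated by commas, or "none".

*her* is a pronoun; Principle B requires it to be free in its binding domain — the clause headed by 'compared'.
— Ava: subject of the matrix clause; c-commands the pronoun but lies outside its binding domain — allowed.
— Greta: possessor inside the subject DP of the clause headed by 'assumed'; does not c-command the pronoun — Principle B does not apply; allowed.
— Greta's lawyer: subject of the clause headed by 'assumed'; c-commands the pronoun but lies outside its binding domain — allowed.
— Helen: second object of the clause headed by 'compared'; is c-commanded by the pronoun; coreference would bind this R-expression — blocked (Principle C).

Ava, Greta, Greta's lawyer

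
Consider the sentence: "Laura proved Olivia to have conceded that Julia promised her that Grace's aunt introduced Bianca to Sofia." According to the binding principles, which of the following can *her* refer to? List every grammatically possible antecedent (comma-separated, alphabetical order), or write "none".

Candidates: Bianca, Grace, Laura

*her* is a pronoun; Principle B requires it to be free in its binding domain — the clause headed by 'promised'.
— Bianca: object of the clause headed by 'introduced'; is c-commanded by the pronoun; coreference would bind this R-expression — blocked (Principle C).
— Grace: possessor inside the subject DP of the clause headed by 'introduced'; is c-commanded by the pronoun; coreference would bind this R-expression — blocked (Principle C).
— Laura: subject of the matrix clause; c-commands the pronoun but lies outside its binding domain — allowed.

Laura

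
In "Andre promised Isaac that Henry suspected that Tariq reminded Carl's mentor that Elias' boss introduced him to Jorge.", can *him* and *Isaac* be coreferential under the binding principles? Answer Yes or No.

*Isaac* is an R-expression; Principle C requires it to be free (not bound by any c-commanding expression).
— him: object of the clause headed by 'introduced'; the pronoun does not c-command the R-expression — coreference allowed.

Yes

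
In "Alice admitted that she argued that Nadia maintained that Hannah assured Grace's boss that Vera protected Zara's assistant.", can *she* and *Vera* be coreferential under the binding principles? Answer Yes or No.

No

*Vera* is an R-expression; Principle C requires it to be free (not bound by any c-commanding expression).
— she: subject of the clause headed by 'argued'; the pronoun c-commands the R-expression — coreference blocked (Principle C).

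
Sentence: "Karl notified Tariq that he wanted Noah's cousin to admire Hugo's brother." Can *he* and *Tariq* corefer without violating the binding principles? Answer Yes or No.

Yes

*Tariq* is an R-expression; Principle C requires it to be free (not bound by any c-commanding expression).
— he: subject of the clause headed by 'wanted'; the pronoun does not c-command the R-expression — coreference allowed.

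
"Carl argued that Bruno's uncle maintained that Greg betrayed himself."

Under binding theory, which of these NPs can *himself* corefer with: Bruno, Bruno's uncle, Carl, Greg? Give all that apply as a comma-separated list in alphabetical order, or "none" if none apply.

Greg

*himself* is a reflexive; Principle A requires it to be bound within its binding domain — the clause headed by 'betrayed'.
— Bruno: possessor inside the subject DP of the clause headed by 'maintained'; does not c-command the reflexive — cannot bind it (Principle A).
— Bruno's uncle: subject of the clause headed by 'maintained'; c-commands the reflexive but lies outside its binding domain — cannot bind it (Principle A).
— Carl: subject of the matrix clause; c-commands the reflexive but lies outside its binding domain — cannot bind it (Principle A).
— Greg: subject of the clause headed by 'betrayed'; c-commands the reflexive within its binding domain — allowed (Principle A).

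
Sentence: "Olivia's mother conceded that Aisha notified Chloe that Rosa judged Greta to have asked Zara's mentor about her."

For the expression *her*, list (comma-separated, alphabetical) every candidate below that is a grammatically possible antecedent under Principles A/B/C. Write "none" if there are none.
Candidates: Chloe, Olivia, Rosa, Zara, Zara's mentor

*her* is a pronoun; Principle B requires it to be free in its binding domain — the clause headed by 'asked'.
— Chloe: object of the clause headed by 'notified'; c-commands the pronoun but lies outside its binding domain — allowed.
— Olivia: possessor inside the subject DP of the matrix clause; does not c-command the pronoun — Principle B does not apply; allowed.
— Rosa: subject of the clause headed by 'judged'; c-commands the pronoun but lies outside its binding domain — allowed.
— Zara: possessor inside the object DP of the clause headed by 'asked'; does not c-command the pronoun — Principle B does not apply; allowed.
— Zara's mentor: object of the clause headed by 'asked'; c-commands the pronoun within its binding domain — blocked (Principle B).

Chloe, Olivia, Rosa, Zara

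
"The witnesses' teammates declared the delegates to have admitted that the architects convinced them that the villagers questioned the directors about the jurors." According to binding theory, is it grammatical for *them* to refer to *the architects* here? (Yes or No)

*the architects* is an R-expression; Principle C requires it to be free (not bound by any c-commanding expression).
— them: object of the clause headed by 'convinced'; the R-expression locally c-commands the pronoun — coreference blocked (Principle B on the pronoun).

No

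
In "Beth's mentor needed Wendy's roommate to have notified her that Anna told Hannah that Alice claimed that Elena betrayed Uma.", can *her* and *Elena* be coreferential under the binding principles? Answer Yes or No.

*Elena* is an R-expression; Principle C requires it to be free (not bound by any c-commanding expression).
— her: object of the clause headed by 'notified'; the pronoun c-commands the R-expression — coreference blocked (Principle C).

No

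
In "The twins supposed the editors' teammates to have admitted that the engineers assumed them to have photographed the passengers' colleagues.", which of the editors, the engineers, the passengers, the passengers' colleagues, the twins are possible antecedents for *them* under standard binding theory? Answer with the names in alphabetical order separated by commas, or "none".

the editors, the twins

*them* is a pronoun; Principle B requires it to be free in its binding domain — the clause headed by 'assumed'.
— the editors: possessor inside the subject DP of the clause headed by 'admitted'; does not c-command the pronoun — Principle B does not apply; allowed.
— the engineers: subject of the clause headed by 'assumed'; c-commands the pronoun within its binding domain — blocked (Principle B).
— the passengers: possessor inside the object DP of the clause headed by 'photographed'; is c-commanded by the pronoun; coreference would bind this R-expression — blocked (Principle C).
— the passengers' colleagues: object of the clause headed by 'photographed'; is c-commanded by the pronoun; coreference would bind this R-expression — blocked (Principle C).
— the twins: subject of the matrix clause; c-commands the pronoun but lies outside its binding domain — allowed.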